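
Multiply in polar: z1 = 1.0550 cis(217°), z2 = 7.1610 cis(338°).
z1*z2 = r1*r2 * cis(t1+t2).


r = 1.0550 * 7.1610 = 7.5549
theta = 217° + 338° = 555° = 195° (mod 360)

7.5549 cis(195°)


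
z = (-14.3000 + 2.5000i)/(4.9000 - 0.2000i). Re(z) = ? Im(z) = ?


Multiply by conjugate: (-14.3000 + 2.5000i)(4.9000 + 0.2000i) / (4.9^2 + (-0.2)^2)
Numerator real = -14.3*4.9 + 2.5*(-0.2) = -70.57
Numerator imag = 2.5*4.9 - (-14.3)*(-0.2) = 9.39
Denominator = 24.05
Re(z) = -70.57/24.05 = -2.9343
Im(z) = 9.39/24.05 = 0.3904

Re(z) = -2.9343, Im(z) = 0.3904


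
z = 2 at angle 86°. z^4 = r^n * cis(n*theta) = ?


r^4 = 2^4 = 16
n*theta = 4*86° = 344° = 344° (mod 360)
a = 16*cos(344°) = 15.3802
b = 16*sin(344°) = -4.4102

16 cis(344°) = 15.3802 - 4.4102i


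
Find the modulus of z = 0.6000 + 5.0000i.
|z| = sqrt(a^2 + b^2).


|z| = sqrt(0.6^2 + 5^2) = sqrt(0.36 + 25) = sqrt(25.36) = 5.0359

|z| = 5.0359


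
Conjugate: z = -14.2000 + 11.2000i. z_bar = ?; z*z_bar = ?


z_bar = -14.2000 - 11.2000i
z*z_bar = (-14.2)^2 + 11.2^2 = 201.64 + 125.44 = 327.08

z_bar = -14.2000 - 11.2000i, z*z_bar = 327.08


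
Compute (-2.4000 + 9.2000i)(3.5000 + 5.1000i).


Real = -2.4*3.5 - 9.2*5.1 = -8.4 - 46.92 = -55.32
Imag = -2.4*5.1 + 3.5*9.2 = -12.24 + 32.2 = 19.96

-55.3200 + 19.9600i


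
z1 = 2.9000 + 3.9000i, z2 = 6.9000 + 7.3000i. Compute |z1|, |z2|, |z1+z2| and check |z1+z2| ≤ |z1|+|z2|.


|z1| = sqrt(2.9^2 + 3.9^2) = sqrt(23.62) = 4.8600
|z2| = sqrt(6.9^2 + 7.3^2) = sqrt(100.9) = 10.0449
z1+z2 = 9.8000 + 11.2000i
|z1+z2| = sqrt(221.48) = 14.8822
|z1|+|z2| = 4.8600 + 10.0449 = 14.9049

|z1+z2| = 14.8822 ≤ |z1|+|z2| = 14.9049 (verified)


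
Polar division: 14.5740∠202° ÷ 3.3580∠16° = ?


r = 14.5740 / 3.3580 = 4.3401
theta = 202° - 16° = 186° = 186° (mod 360)

4.3401 cis(186°)


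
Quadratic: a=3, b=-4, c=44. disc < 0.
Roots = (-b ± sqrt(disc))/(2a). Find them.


disc = (-4)^2 - 4*3*44 = 16 - 528 = -512
sqrt(|disc|) = sqrt(512) = 22.6274
Real part = 4/(2*3) = 0.6667
Imag part = 22.6274/(2*3) = 3.7712

0.6667 ± 3.7712i


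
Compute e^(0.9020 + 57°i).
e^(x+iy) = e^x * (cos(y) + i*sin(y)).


e^0.9020 = 2.4645
cos(57°) = 0.54464
sin(57°) = 0.83867
Real = 2.4645*0.54464 = 1.3423
Imag = 2.4645*0.83867 = 2.0669

1.3423 + 2.0669i


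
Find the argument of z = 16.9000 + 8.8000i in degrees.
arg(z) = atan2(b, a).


Re = 16.9, Im = 8.8
arg = atan2(8.8, 16.9) = 27.5064 degrees

arg(z) = 27.5064 degrees


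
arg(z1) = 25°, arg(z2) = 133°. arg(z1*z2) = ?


arg(z1*z2) = 25° + 133° = 158°
Normalized to (-180°, 180°]: 158°

158°


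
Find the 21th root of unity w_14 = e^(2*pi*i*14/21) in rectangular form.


Angle = 360*14/21 = 240°
a = cos(240°) = -0.5000
b = sin(240°) = -0.8660

-0.5000 - 0.8660i


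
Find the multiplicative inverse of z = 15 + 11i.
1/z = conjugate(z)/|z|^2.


|z|^2 = 225+121 = 346
1/z = (15 - 11i)/346

1/z = 0.0434 - 0.0318i


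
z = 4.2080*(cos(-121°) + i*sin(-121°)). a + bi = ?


a = 4.2080*cos(-121°) = 4.2080*(-0.51504) = -2.1673
b = 4.2080*sin(-121°) = 4.2080*(-0.85717) = -3.6070

-2.1673 - 3.6070i


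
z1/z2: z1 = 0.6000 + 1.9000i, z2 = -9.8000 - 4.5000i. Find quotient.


Conjugate of z2 = -9.8000 + 4.5000i
Numerator: (0.6000 + 1.9000i)(-9.8000 + 4.5000i) = -14.4300 - 15.9200i
Denominator: (-9.8)^2 + (-4.5)^2 = 116.29
Result = (-14.4300 - 15.9200i)/116.29

-0.1241 - 0.1369i


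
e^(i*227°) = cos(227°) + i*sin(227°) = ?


cos(227°) = -0.6820
sin(227°) = -0.7314

e^(i*227°) = -0.6820 - 0.7314i


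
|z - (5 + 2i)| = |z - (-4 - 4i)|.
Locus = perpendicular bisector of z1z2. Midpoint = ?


Equal distances means the locus is the perpendicular bisector of z1 and z2.
Midpoint = ((5+(-4))/2, (2+(-4))/2) = (0.5000, -1.0000)

Perpendicular bisector through (0.5000, -1.0000)


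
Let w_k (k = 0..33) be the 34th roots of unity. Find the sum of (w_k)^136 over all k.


The roots are w_k = w^k with w = e^(2*pi*i/34), and (w^k)^136 = (w^136)^k.
So S = 1 + u + u^2 + ... + u^(33) with u = w^136.
136 = 4*34 + 0, so 136 is a multiple of 34 and u = (w^34)^4 = 1.
Every one of the 34 terms equals 1: S = 34

S = 34


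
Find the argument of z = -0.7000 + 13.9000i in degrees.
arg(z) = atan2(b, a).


Re = -0.7, Im = 13.9
arg = atan2(13.9, -0.7) = 92.8830 degrees

arg(z) = 92.8830 degrees


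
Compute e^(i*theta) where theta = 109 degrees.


cos(109°) = -0.3256
sin(109°) = 0.9455

e^(i*109°) = -0.3256 + 0.9455i


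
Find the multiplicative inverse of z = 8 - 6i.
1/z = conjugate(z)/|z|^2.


|z|^2 = 64+36 = 100
1/z = (8 + 6i)/100

1/z = 0.0800 + 0.0600i


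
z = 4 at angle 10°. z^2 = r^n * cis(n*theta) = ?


r^2 = 4^2 = 16
n*theta = 2*10° = 20° = 20° (mod 360)
a = 16*cos(20°) = 15.0351
b = 16*sin(20°) = 5.4723

16 cis(20°) = 15.0351 + 5.4723i


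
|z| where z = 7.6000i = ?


|z| = sqrt(0^2 + 7.6^2) = sqrt(0 + 57.76) = sqrt(57.76) = 7.6000

|z| = 7.6000


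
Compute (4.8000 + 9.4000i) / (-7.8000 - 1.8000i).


Conjugate of z2 = -7.8000 + 1.8000i
Numerator: (4.8000 + 9.4000i)(-7.8000 + 1.8000i) = -54.3600 - 64.6800i
Denominator: (-7.8)^2 + (-1.8)^2 = 64.08
Result = (-54.3600 - 64.6800i)/64.08

-0.8483 - 1.0094i


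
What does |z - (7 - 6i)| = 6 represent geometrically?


|z - z0| = r is a circle with center z0 and radius r.
Center = (7, -6), radius = 6

Circle with center (7, -6) and radius 6


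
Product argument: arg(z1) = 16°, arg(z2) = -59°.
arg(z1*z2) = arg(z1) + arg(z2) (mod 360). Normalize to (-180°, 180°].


arg(z1*z2) = 16° - 59° = -43°
Normalized to (-180°, 180°]: -43°

-43°


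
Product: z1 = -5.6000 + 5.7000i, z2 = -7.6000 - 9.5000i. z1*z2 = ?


Real = -5.6*(-7.6) - 5.7*(-9.5) = 42.56 - (-54.15) = 96.71
Imag = -5.6*(-9.5) - (7.6)*5.7 = 53.2 - (43.32) = 9.88

96.7100 + 9.8800i


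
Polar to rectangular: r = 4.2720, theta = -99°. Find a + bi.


a = 4.2720*cos(-99°) = 4.2720*(-0.15643) = -0.6683
b = 4.2720*sin(-99°) = 4.2720*(-0.98769) = -4.2194

-0.6683 - 4.2194i


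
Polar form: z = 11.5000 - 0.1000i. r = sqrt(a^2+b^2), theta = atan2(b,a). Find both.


r = sqrt(132.25+0.01) = sqrt(132.26) = 11.5004
theta = atan2(-0.1, 11.5) = -0.4982 degrees

r = 11.5004, theta = -0.4982 degrees


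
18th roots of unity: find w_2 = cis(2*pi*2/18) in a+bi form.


Angle = 360*2/18 = 40°
a = cos(40°) = 0.7660
b = sin(40°) = 0.6428

0.7660 + 0.6428i


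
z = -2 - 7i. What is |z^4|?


|z| = sqrt(4+49) = sqrt(53) = 7.2801
|z^4| = |z|^4 = (sqrt(53))^4 = 53^2 = 2809

|z^4| = 2809


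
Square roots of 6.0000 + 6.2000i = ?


|z| = sqrt(36+38.44) = 8.6279
sqrt((|z|+a)/2) = sqrt((8.6279+6)/2) = sqrt(7.3139) = 2.7044
sqrt((|z|-a)/2) = sqrt((8.6279-6)/2) = sqrt(1.3139) = 1.1463

±(2.7044 + 1.1463i) i.e. 2.7044 + 1.1463i and -2.7044 - 1.1463i


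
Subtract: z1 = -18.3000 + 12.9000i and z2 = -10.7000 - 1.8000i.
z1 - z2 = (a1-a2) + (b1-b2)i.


Real: -18.3 + 10.7 = -7.6
Imag: 12.9 + 1.8 = 14.7

-7.6000 + 14.7000i


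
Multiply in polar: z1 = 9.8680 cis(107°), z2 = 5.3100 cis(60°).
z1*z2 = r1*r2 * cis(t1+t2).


r = 9.8680 * 5.3100 = 52.3991
theta = 107° + 60° = 167° = 167° (mod 360)

52.3991 cis(167°)


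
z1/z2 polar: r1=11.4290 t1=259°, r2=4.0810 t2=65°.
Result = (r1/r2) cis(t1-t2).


r = 11.4290 / 4.0810 = 2.8005
theta = 259° - 65° = 194° = 194° (mod 360)

2.8005 cis(194°)


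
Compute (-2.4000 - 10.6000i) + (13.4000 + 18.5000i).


Real: -2.4 + 13.4 = 11
Imag: -10.6 + 18.5 = 7.9

11.0000 + 7.9000i


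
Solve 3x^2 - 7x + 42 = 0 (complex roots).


disc = (-7)^2 - 4*3*42 = 49 - 504 = -455
sqrt(|disc|) = sqrt(455) = 21.3307
Real part = 7/(2*3) = 1.1667
Imag part = 21.3307/(2*3) = 3.5551

1.1667 ± 3.5551i


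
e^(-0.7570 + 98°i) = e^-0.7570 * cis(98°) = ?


e^-0.7570 = 0.4691
cos(98°) = -0.1392
sin(98°) = 0.9903
Real = 0.4691*(-0.1392) = -0.0653
Imag = 0.4691*0.9903 = 0.4645

-0.0653 + 0.4645i


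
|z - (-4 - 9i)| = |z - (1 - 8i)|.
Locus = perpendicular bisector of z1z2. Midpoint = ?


Equal distances means the locus is the perpendicular bisector of z1 and z2.
Midpoint = ((-4+1)/2, (-9+(-8))/2) = (-1.5000, -8.5000)

Perpendicular bisector through (-1.5000, -8.5000)


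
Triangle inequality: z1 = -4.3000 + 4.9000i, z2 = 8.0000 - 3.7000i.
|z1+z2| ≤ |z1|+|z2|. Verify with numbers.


|z1| = sqrt((-4.3)^2 + 4.9^2) = sqrt(42.5) = 6.5192
|z2| = sqrt(8^2 + (-3.7)^2) = sqrt(77.69) = 8.8142
z1+z2 = 3.7000 + 1.2000i
|z1+z2| = sqrt(15.13) = 3.8897
|z1|+|z2| = 6.5192 + 8.8142 = 15.3334

|z1+z2| = 3.8897 ≤ |z1|+|z2| = 15.3334 (verified)


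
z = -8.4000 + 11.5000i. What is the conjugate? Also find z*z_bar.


z_bar = -8.4000 - 11.5000i
z*z_bar = (-8.4)^2 + 11.5^2 = 70.56 + 132.25 = 202.81

z_bar = -8.4000 - 11.5000i, z*z_bar = 202.81


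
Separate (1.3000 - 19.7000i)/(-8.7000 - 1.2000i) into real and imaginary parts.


Multiply by conjugate: (1.3000 - 19.7000i)(-8.7000 + 1.2000i) / ((-8.7)^2 + (-1.2)^2)
Numerator real = 1.3*(-8.7) - (19.7)*(-1.2) = 12.33
Numerator imag = -19.7*(-8.7) - 1.3*(-1.2) = 172.95
Denominator = 77.13
Re(z) = 12.33/77.13 = 0.1599
Im(z) = 172.95/77.13 = 2.2423

Re(z) = 0.1599, Im(z) = 2.2423


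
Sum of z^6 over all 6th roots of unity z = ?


The roots are w_k = w^k with w = e^(2*pi*i/6), and (w^k)^6 = (w^6)^k.
So S = 1 + u + u^2 + ... + u^(5) with u = w^6.
6 = 1*6 + 0, so 6 is a multiple of 6 and u = (w^6)^1 = 1.
Every one of the 6 terms equals 1: S = 6

S = 6


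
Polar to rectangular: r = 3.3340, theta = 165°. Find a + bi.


a = 3.3340*cos(165°) = 3.3340*(-0.96593) = -3.2204
b = 3.3340*sin(165°) = 3.3340*0.25882 = 0.8629

-3.2204 + 0.8629i


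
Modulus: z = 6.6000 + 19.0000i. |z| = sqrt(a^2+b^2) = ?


|z| = sqrt(6.6^2 + 19^2) = sqrt(43.56 + 361) = sqrt(404.56) = 20.1137

|z| = 20.1137


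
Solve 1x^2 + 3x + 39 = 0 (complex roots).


disc = 3^2 - 4*1*39 = 9 - 156 = -147
sqrt(|disc|) = sqrt(147) = 12.1244
Real part = -3/(2*1) = -1.5000
Imag part = 12.1244/(2*1) = 6.0622

-1.5000 ± 6.0622i


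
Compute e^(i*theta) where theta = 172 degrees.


cos(172°) = -0.9903
sin(172°) = 0.1392

e^(i*172°) = -0.9903 + 0.1392i


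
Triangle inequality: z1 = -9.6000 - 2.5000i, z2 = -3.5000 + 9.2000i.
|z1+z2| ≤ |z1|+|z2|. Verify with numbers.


|z1| = sqrt((-9.6)^2 + (-2.5)^2) = sqrt(98.41) = 9.9202
|z2| = sqrt((-3.5)^2 + 9.2^2) = sqrt(96.89) = 9.8433
z1+z2 = -13.1000 + 6.7000i
|z1+z2| = sqrt(216.5) = 14.7139
|z1|+|z2| = 9.9202 + 9.8433 = 19.7635

|z1+z2| = 14.7139 ≤ |z1|+|z2| = 19.7635 (verified)


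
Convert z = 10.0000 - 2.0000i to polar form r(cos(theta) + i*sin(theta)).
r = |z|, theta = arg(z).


r = sqrt(100+4) = sqrt(104) = 10.1980
theta = atan2(-2, 10) = -11.3099 degrees

r = 10.1980, theta = -11.3099 degrees


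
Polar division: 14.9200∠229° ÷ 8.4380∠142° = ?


r = 14.9200 / 8.4380 = 1.7682
theta = 229° - 142° = 87° = 87° (mod 360)

1.7682 cis(87°)


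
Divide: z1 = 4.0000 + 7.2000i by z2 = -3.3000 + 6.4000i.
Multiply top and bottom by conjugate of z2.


Conjugate of z2 = -3.3000 - 6.4000i
Numerator: (4.0000 + 7.2000i)(-3.3000 - 6.4000i) = 32.8800 - 49.3600i
Denominator: (-3.3)^2 + 6.4^2 = 51.85
Result = (32.8800 - 49.3600i)/51.85

0.6341 - 0.9520i


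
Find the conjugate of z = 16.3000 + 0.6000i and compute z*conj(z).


z_bar = 16.3000 - 0.6000i
z*z_bar = 16.3^2 + 0.6^2 = 265.69 + 0.36 = 266.05

z_bar = 16.3000 - 0.6000i, z*z_bar = 266.05


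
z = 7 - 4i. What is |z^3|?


|z| = sqrt(49+16) = sqrt(65) = 8.0623
|z^3| = |z|^3 = (sqrt(65))^3 = 65*sqrt(65)

|z^3| = 65*sqrt(65) ≈ 524.0468


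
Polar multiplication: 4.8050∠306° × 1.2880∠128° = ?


r = 4.8050 * 1.2880 = 6.1888
theta = 306° + 128° = 434° = 74° (mod 360)

6.1888 cis(74°)


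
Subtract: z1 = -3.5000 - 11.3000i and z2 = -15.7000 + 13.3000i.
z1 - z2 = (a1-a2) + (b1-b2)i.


Real: -3.5 + 15.7 = 12.2
Imag: -11.3 - 13.3 = -24.6

12.2000 - 24.6000i


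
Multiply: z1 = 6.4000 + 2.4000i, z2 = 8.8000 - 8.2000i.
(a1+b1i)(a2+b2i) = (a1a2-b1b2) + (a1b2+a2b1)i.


Real = 6.4*8.8 - 2.4*(-8.2) = 56.32 - (-19.68) = 76
Imag = 6.4*(-8.2) + 8.8*2.4 = -52.48 + 21.12 = -31.36

76.0000 - 31.3600i


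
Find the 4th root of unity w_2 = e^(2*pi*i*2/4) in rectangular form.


Angle = 360*2/4 = 180°
a = cos(180°) = -1.0000
b = sin(180°) = 0

-1.0000 + 0i


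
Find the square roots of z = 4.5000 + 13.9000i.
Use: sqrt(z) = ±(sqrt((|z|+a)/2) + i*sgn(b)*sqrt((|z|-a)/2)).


|z| = sqrt(20.25+193.21) = 14.6103
sqrt((|z|+a)/2) = sqrt((14.6103+4.5)/2) = sqrt(9.5551) = 3.0911
sqrt((|z|-a)/2) = sqrt((14.6103-4.5)/2) = sqrt(5.0551) = 2.2484

±(3.0911 + 2.2484i) i.e. 3.0911 + 2.2484i and -3.0911 - 2.2484i


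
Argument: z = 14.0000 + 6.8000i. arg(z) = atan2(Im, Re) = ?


Re = 14, Im = 6.8
arg = atan2(6.8, 14) = 25.9065 degrees

arg(z) = 25.9065 degrees


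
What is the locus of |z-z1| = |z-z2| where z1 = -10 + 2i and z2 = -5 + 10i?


Equal distances means the locus is the perpendicular bisector of z1 and z2.
Midpoint = ((-10+(-5))/2, (2+10)/2) = (-7.5000, 6.0000)

Perpendicular bisector through (-7.5000, 6.0000)


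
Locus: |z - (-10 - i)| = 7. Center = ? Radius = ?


|z - z0| = r is a circle with center z0 and radius r.
Center = (-10, -1), radius = 7

Circle with center (-10, -1) and radius 7


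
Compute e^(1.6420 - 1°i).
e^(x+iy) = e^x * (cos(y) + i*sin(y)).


e^1.6420 = 5.1655
cos(-1°) = 0.99985
sin(-1°) = -0.0174524
Real = 5.1655*0.99985 = 5.1647
Imag = 5.1655*(-0.0174524) = -0.0902

5.1647 - 0.0902i


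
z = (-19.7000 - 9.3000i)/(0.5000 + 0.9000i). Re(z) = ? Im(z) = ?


Multiply by conjugate: (-19.7000 - 9.3000i)(0.5000 - 0.9000i) / (0.5^2 + 0.9^2)
Numerator real = -19.7*0.5 - (9.3)*0.9 = -18.22
Numerator imag = -9.3*0.5 - (-19.7)*0.9 = 13.08
Denominator = 1.06
Re(z) = -18.22/1.06 = -17.1887
Im(z) = 13.08/1.06 = 12.3396

Re(z) = -17.1887, Im(z) = 12.3396


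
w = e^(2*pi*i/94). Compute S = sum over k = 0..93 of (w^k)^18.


The roots are w_k = w^k with w = e^(2*pi*i/94), and (w^k)^18 = (w^18)^k.
So S = 1 + u + u^2 + ... + u^(93) with u = w^18.
18 = 0*94 + 18, so 18 is not a multiple of 94: u = w^18 ≠ 1 (w is a primitive 94th root), while u^94 = (w^94)^18 = 1.
Geometric series: S = (1 - u^94)/(1 - u) = (1 - 1)/(1 - u) = 0

S = 0


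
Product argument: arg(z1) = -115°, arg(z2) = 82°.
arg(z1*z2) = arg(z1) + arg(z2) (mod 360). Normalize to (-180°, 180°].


arg(z1*z2) = -115° + 82° = -33°
Normalized to (-180°, 180°]: -33°

-33°


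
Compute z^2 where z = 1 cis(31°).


r^2 = 1^2 = 1
n*theta = 2*31° = 62° = 62° (mod 360)
a = 1*cos(62°) = 0.4695
b = 1*sin(62°) = 0.8829

1 cis(62°) = 0.4695 + 0.8829i


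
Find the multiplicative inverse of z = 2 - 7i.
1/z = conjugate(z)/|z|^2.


|z|^2 = 4+49 = 53
1/z = (2 + 7i)/53

1/z = 0.0377 + 0.1321i


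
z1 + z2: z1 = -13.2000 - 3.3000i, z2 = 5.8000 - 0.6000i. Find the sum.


Real: -13.2 + 5.8 = -7.4
Imag: -3.3 - 0.6 = -3.9

-7.4000 - 3.9000i


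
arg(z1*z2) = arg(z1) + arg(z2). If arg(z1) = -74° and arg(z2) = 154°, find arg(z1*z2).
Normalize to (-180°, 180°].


arg(z1*z2) = -74° + 154° = 80°
Normalized to (-180°, 180°]: 80°

80°


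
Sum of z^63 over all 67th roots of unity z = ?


The roots are w_k = w^k with w = e^(2*pi*i/67), and (w^k)^63 = (w^63)^k.
So S = 1 + u + u^2 + ... + u^(66) with u = w^63.
63 = 0*67 + 63, so 63 is not a multiple of 67: u = w^63 ≠ 1 (w is a primitive 67th root), while u^67 = (w^67)^63 = 1.
Geometric series: S = (1 - u^67)/(1 - u) = (1 - 1)/(1 - u) = 0

S = 0


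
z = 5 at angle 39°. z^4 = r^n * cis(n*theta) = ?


r^4 = 5^4 = 625
n*theta = 4*39° = 156° = 156° (mod 360)
a = 625*cos(156°) = -570.9659
b = 625*sin(156°) = 254.2104

625 cis(156°) = -570.9659 + 254.2104i


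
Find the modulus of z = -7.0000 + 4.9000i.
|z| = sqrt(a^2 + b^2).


|z| = sqrt((-7)^2 + 4.9^2) = sqrt(49 + 24.01) = sqrt(73.01) = 8.5446

|z| = 8.5446


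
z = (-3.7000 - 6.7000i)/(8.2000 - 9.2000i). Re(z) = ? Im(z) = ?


Multiply by conjugate: (-3.7000 - 6.7000i)(8.2000 + 9.2000i) / (8.2^2 + (-9.2)^2)
Numerator real = -3.7*8.2 - (6.7)*(-9.2) = 31.3
Numerator imag = -6.7*8.2 - (-3.7)*(-9.2) = -88.98
Denominator = 151.88
Re(z) = 31.3/151.88 = 0.2061
Im(z) = -88.98/151.88 = -0.5859

Re(z) = 0.2061, Im(z) = -0.5859


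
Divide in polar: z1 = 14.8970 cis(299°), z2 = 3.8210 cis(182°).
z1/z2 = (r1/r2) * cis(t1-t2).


r = 14.8970 / 3.8210 = 3.8987
theta = 299° - 182° = 117° = 117° (mod 360)

3.8987 cis(117°)


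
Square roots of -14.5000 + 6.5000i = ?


|z| = sqrt(210.25+42.25) = 15.8902
sqrt((|z|+a)/2) = sqrt((15.8902+(-14.5))/2) = sqrt(0.6951) = 0.8337
sqrt((|z|-a)/2) = sqrt((15.8902-(-14.5))/2) = sqrt(15.1951) = 3.8981

±(0.8337 + 3.8981i) i.e. 0.8337 + 3.8981i and -0.8337 - 3.8981i


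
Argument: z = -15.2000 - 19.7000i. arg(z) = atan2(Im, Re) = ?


Re = -15.2, Im = -19.7
arg = atan2(-19.7, -15.2) = -127.6528 degrees

arg(z) = -127.6528 degrees


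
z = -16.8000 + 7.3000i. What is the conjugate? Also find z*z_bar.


z_bar = -16.8000 - 7.3000i
z*z_bar = (-16.8)^2 + 7.3^2 = 282.24 + 53.29 = 335.53

z_bar = -16.8000 - 7.3000i, z*z_bar = 335.53


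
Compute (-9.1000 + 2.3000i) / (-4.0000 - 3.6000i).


Conjugate of z2 = -4.0000 + 3.6000i
Numerator: (-9.1000 + 2.3000i)(-4.0000 + 3.6000i) = 28.1200 - 41.9600i
Denominator: (-4)^2 + (-3.6)^2 = 28.96
Result = (28.1200 - 41.9600i)/28.96

0.9710 - 1.4489i


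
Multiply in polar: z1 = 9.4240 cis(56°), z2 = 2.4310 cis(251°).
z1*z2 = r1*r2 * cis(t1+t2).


r = 9.4240 * 2.4310 = 22.9097
theta = 56° + 251° = 307° = 307° (mod 360)

22.9097 cis(307°)


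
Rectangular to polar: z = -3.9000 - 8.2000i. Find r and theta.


r = sqrt(15.21+67.24) = sqrt(82.45) = 9.0802
theta = atan2(-8.2, -3.9) = -115.4362 degrees

r = 9.0802, theta = -115.4362 degrees


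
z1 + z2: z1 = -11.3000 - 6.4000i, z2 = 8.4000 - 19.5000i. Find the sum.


Real: -11.3 + 8.4 = -2.9
Imag: -6.4 - 19.5 = -25.9

-2.9000 - 25.9000i


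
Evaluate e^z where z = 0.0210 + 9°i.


e^0.0210 = 1.0212
cos(9°) = 0.9877
sin(9°) = 0.156434
Real = 1.0212*0.9877 = 1.0086
Imag = 1.0212*0.156434 = 0.1598

1.0086 + 0.1598i


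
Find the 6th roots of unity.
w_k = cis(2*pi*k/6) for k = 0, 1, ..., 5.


The 6th roots of unity are cis(360k/6°) for k=0..5
Angle step = 360/6 = 60°
Primitive root: cis(60°)
Primitive root = 0.5000 + 0.8660i

6 roots at angles: 0°, 60°, 120°, 180°, 240°, 300°


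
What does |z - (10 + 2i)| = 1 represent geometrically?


|z - z0| = r is a circle with center z0 and radius r.
Center = (10, 2), radius = 1

Circle with center (10, 2) and radius 1


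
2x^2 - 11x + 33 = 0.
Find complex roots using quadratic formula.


disc = (-11)^2 - 4*2*33 = 121 - 264 = -143
sqrt(|disc|) = sqrt(143) = 11.9583
Real part = 11/(2*2) = 2.7500
Imag part = 11.9583/(2*2) = 2.9896

2.7500 ± 2.9896i


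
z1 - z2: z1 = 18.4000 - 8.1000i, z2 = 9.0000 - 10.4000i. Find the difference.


Real: 18.4 - 9 = 9.4
Imag: -8.1 + 10.4 = 2.3

9.4000 + 2.3000i


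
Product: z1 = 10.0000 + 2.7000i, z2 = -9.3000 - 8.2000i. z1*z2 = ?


Real = 10*(-9.3) - 2.7*(-8.2) = -93 - (-22.14) = -70.86
Imag = 10*(-8.2) - (9.3)*2.7 = -82 - (25.11) = -107.11

-70.8600 - 107.1100i


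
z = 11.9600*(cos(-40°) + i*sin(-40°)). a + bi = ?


a = 11.9600*cos(-40°) = 11.9600*0.766044 = 9.1619
b = 11.9600*sin(-40°) = 11.9600*(-0.642788) = -7.6877

9.1619 - 7.6877i


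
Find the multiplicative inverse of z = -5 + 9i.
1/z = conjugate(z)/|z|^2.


|z|^2 = 25+81 = 106
1/z = (-5 - 9i)/106

1/z = -0.0472 - 0.0849i


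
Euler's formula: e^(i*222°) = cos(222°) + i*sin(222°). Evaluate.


cos(222°) = -0.7431
sin(222°) = -0.6691

e^(i*222°) = -0.7431 - 0.6691i


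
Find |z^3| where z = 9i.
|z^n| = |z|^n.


|z| = sqrt(0+81) = sqrt(81) = 9
|z^3| = |z|^3 = 9^3 = 729

|z^3| = 729


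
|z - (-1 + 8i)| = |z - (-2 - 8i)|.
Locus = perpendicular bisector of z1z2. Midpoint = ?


Equal distances means the locus is the perpendicular bisector of z1 and z2.
Midpoint = ((-1+(-2))/2, (8+(-8))/2) = (-1.5000, 0)

Perpendicular bisector through (-1.5000, 0)


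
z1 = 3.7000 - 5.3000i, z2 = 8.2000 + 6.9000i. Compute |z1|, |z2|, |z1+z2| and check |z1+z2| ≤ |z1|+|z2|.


|z1| = sqrt(3.7^2 + (-5.3)^2) = sqrt(41.78) = 6.4637
|z2| = sqrt(8.2^2 + 6.9^2) = sqrt(114.85) = 10.7168
z1+z2 = 11.9000 + 1.6000i
|z1+z2| = sqrt(144.17) = 12.0071
|z1|+|z2| = 6.4637 + 10.7168 = 17.1805

|z1+z2| = 12.0071 ≤ |z1|+|z2| = 17.1805 (verified)


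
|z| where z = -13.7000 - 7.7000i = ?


|z| = sqrt((-13.7)^2 + (-7.7)^2) = sqrt(187.69 + 59.29) = sqrt(246.98) = 15.7156

|z| = 15.7156


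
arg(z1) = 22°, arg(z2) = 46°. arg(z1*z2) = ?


arg(z1*z2) = 22° + 46° = 68°
Normalized to (-180°, 180°]: 68°

68°


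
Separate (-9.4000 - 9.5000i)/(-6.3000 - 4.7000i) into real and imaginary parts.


Multiply by conjugate: (-9.4000 - 9.5000i)(-6.3000 + 4.7000i) / ((-6.3)^2 + (-4.7)^2)
Numerator real = -9.4*(-6.3) - (9.5)*(-4.7) = 103.87
Numerator imag = -9.5*(-6.3) - (-9.4)*(-4.7) = 15.67
Denominator = 61.78
Re(z) = 103.87/61.78 = 1.6813
Im(z) = 15.67/61.78 = 0.2536

Re(z) = 1.6813, Im(z) = 0.2536


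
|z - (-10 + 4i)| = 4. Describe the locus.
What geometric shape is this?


|z - z0| = r is a circle with center z0 and radius r.
Center = (-10, 4), radius = 4

Circle with center (-10, 4) and radius 4


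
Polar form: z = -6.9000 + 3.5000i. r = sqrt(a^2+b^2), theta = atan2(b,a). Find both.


r = sqrt(47.61+12.25) = sqrt(59.86) = 7.7369
theta = atan2(3.5, -6.9) = 153.1038 degrees

r = 7.7369, theta = 153.1038 degrees


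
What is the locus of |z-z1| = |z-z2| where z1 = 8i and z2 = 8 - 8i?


Equal distances means the locus is the perpendicular bisector of z1 and z2.
Midpoint = ((0+8)/2, (8+(-8))/2) = (4.0000, 0)

Perpendicular bisector through (4.0000, 0)


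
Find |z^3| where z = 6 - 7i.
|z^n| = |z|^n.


|z| = sqrt(36+49) = sqrt(85) = 9.2195
|z^3| = |z|^3 = (sqrt(85))^3 = 85*sqrt(85)

|z^3| = 85*sqrt(85) ≈ 783.6613


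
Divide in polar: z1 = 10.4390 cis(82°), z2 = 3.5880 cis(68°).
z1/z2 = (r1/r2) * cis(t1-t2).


r = 10.4390 / 3.5880 = 2.9094
theta = 82° - 68° = 14° = 14° (mod 360)

2.9094 cis(14°)


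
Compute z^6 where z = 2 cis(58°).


r^6 = 2^6 = 64
n*theta = 6*58° = 348° = 348° (mod 360)
a = 64*cos(348°) = 62.6014
b = 64*sin(348°) = -13.3063

64 cis(348°) = 62.6014 - 13.3063i


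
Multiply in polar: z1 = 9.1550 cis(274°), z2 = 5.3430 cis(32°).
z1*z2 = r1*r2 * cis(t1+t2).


r = 9.1550 * 5.3430 = 48.9152
theta = 274° + 32° = 306° = 306° (mod 360)

48.9152 cis(306°)


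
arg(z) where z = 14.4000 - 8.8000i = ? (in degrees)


Re = 14.4, Im = -8.8
arg = atan2(-8.8, 14.4) = -31.4296 degrees

arg(z) = -31.4296 degrees


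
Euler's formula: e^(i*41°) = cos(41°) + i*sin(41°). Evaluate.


cos(41°) = 0.7547
sin(41°) = 0.6561

e^(i*41°) = 0.7547 + 0.6561i


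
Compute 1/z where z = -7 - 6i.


|z|^2 = 49+36 = 85
1/z = (-7 + 6i)/85

1/z = -0.0824 + 0.0706i


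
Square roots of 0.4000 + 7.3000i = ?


|z| = sqrt(0.16+53.29) = 7.3110
sqrt((|z|+a)/2) = sqrt((7.3110+0.4)/2) = sqrt(3.8555) = 1.9635
sqrt((|z|-a)/2) = sqrt((7.3110-0.4)/2) = sqrt(3.4555) = 1.8589

±(1.9635 + 1.8589i) i.e. 1.9635 + 1.8589i and -1.9635 - 1.8589i


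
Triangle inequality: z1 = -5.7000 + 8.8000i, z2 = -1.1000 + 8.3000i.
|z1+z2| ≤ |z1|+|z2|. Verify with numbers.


|z1| = sqrt((-5.7)^2 + 8.8^2) = sqrt(109.93) = 10.4848
|z2| = sqrt((-1.1)^2 + 8.3^2) = sqrt(70.1) = 8.3726
z1+z2 = -6.8000 + 17.1000i
|z1+z2| = sqrt(338.65) = 18.4024
|z1|+|z2| = 10.4848 + 8.3726 = 18.8574

|z1+z2| = 18.4024 ≤ |z1|+|z2| = 18.8574 (verified)


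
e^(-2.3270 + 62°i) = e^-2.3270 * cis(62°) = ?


e^-2.3270 = 0.0976
cos(62°) = 0.4695
sin(62°) = 0.8829
Real = 0.0976*0.4695 = 0.0458
Imag = 0.0976*0.8829 = 0.0862

0.0458 + 0.0862i


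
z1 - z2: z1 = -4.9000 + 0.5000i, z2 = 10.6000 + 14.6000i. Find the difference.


Real: -4.9 - 10.6 = -15.5
Imag: 0.5 - 14.6 = -14.1

-15.5000 - 14.1000i


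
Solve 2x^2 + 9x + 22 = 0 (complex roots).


disc = 9^2 - 4*2*22 = 81 - 176 = -95
sqrt(|disc|) = sqrt(95) = 9.7468
Real part = -9/(2*2) = -2.2500
Imag part = 9.7468/(2*2) = 2.4367

-2.2500 ± 2.4367i


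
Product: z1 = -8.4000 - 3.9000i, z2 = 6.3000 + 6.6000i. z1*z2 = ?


Real = -8.4*6.3 - (-3.9)*6.6 = -52.92 - (-25.74) = -27.18
Imag = -8.4*6.6 + 6.3*(-3.9) = -55.44 - (24.57) = -80.01

-27.1800 - 80.0100i


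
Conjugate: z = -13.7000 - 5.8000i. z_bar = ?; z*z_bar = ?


z_bar = -13.7000 + 5.8000i
z*z_bar = (-13.7)^2 + (-5.8)^2 = 187.69 + 33.64 = 221.33

z_bar = -13.7000 + 5.8000i, z*z_bar = 221.33


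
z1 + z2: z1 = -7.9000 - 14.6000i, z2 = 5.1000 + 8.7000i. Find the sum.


Real: -7.9 + 5.1 = -2.8
Imag: -14.6 + 8.7 = -5.9

-2.8000 - 5.9000i


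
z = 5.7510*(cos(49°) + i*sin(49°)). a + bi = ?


a = 5.7510*cos(49°) = 5.7510*0.65606 = 3.7730
b = 5.7510*sin(49°) = 5.7510*0.7547 = 4.3403

3.7730 + 4.3403i


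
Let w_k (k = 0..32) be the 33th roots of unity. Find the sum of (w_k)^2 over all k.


The roots are w_k = w^k with w = e^(2*pi*i/33), and (w^k)^2 = (w^2)^k.
So S = 1 + u + u^2 + ... + u^(32) with u = w^2.
2 = 0*33 + 2, so 2 is not a multiple of 33: u = w^2 ≠ 1 (w is a primitive 33th root), while u^33 = (w^33)^2 = 1.
Geometric series: S = (1 - u^33)/(1 - u) = (1 - 1)/(1 - u) = 0

S = 0


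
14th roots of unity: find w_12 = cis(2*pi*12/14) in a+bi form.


Angle = 360*12/14 = 308.5714°
a = cos(308.5714°) = 0.6235
b = sin(308.5714°) = -0.7818

0.6235 - 0.7818i


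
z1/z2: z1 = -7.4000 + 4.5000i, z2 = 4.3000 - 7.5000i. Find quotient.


Conjugate of z2 = 4.3000 + 7.5000i
Numerator: (-7.4000 + 4.5000i)(4.3000 + 7.5000i) = -65.5700 - 36.1500i
Denominator: 4.3^2 + (-7.5)^2 = 74.74
Result = (-65.5700 - 36.1500i)/74.74

-0.8773 - 0.4837i


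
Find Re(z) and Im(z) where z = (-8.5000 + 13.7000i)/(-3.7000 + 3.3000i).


Multiply by conjugate: (-8.5000 + 13.7000i)(-3.7000 - 3.3000i) / ((-3.7)^2 + 3.3^2)
Numerator real = -8.5*(-3.7) + 13.7*3.3 = 76.66
Numerator imag = 13.7*(-3.7) - (-8.5)*3.3 = -22.64
Denominator = 24.58
Re(z) = 76.66/24.58 = 3.1188
Im(z) = -22.64/24.58 = -0.9211

Re(z) = 3.1188, Im(z) = -0.9211


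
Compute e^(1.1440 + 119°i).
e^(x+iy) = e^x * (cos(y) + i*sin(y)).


e^1.1440 = 3.1393
cos(119°) = -0.48481
sin(119°) = 0.87462
Real = 3.1393*(-0.48481) = -1.5220
Imag = 3.1393*0.87462 = 2.7457

-1.5220 + 2.7457i


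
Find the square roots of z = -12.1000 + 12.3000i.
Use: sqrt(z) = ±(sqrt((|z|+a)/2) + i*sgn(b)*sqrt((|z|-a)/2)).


|z| = sqrt(146.41+151.29) = 17.2540
sqrt((|z|+a)/2) = sqrt((17.2540+(-12.1))/2) = sqrt(2.5770) = 1.6053
sqrt((|z|-a)/2) = sqrt((17.2540-(-12.1))/2) = sqrt(14.6770) = 3.8311

±(1.6053 + 3.8311i) i.e. 1.6053 + 3.8311i and -1.6053 - 3.8311i


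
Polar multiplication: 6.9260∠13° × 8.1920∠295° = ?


r = 6.9260 * 8.1920 = 56.7378
theta = 13° + 295° = 308° = 308° (mod 360)

56.7378 cis(308°)


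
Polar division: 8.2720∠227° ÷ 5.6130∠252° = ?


r = 8.2720 / 5.6130 = 1.4737
theta = 227° - 252° = -25° = 335° (mod 360)

1.4737 cis(335°)


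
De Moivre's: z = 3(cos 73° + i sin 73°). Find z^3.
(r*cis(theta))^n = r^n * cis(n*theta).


r^3 = 3^3 = 27
n*theta = 3*73° = 219° = 219° (mod 360)
a = 27*cos(219°) = -20.9829
b = 27*sin(219°) = -16.9917

27 cis(219°) = -20.9829 - 16.9917i


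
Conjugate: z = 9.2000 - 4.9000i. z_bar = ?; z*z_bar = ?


z_bar = 9.2000 + 4.9000i
z*z_bar = 9.2^2 + (-4.9)^2 = 84.64 + 24.01 = 108.65

z_bar = 9.2000 + 4.9000i, z*z_bar = 108.65


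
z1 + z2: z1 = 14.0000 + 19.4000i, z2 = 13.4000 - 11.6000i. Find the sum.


Real: 14 + 13.4 = 27.4
Imag: 19.4 - 11.6 = 7.8

27.4000 + 7.8000i


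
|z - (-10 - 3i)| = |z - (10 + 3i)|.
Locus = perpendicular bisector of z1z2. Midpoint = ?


Equal distances means the locus is the perpendicular bisector of z1 and z2.
Midpoint = ((-10+10)/2, (-3+3)/2) = (0, 0)

Perpendicular bisector through (0, 0)


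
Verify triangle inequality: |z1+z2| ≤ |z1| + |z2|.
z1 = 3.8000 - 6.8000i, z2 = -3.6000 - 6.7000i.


|z1| = sqrt(3.8^2 + (-6.8)^2) = sqrt(60.68) = 7.7897
|z2| = sqrt((-3.6)^2 + (-6.7)^2) = sqrt(57.85) = 7.6059
z1+z2 = 0.2000 - 13.5000i
|z1+z2| = sqrt(182.29) = 13.5015
|z1|+|z2| = 7.7897 + 7.6059 = 15.3956

|z1+z2| = 13.5015 ≤ |z1|+|z2| = 15.3956 (verified)


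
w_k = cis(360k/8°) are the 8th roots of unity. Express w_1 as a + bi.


Angle = 360*1/8 = 45°
a = cos(45°) = 0.7071
b = sin(45°) = 0.7071

0.7071 + 0.7071i


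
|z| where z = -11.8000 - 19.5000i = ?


|z| = sqrt((-11.8)^2 + (-19.5)^2) = sqrt(139.24 + 380.25) = sqrt(519.49) = 22.7923

|z| = 22.7923


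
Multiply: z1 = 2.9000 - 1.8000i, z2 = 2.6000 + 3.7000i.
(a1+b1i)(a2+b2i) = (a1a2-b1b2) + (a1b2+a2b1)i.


Real = 2.9*2.6 - (-1.8)*3.7 = 7.54 - (-6.66) = 14.2
Imag = 2.9*3.7 + 2.6*(-1.8) = 10.73 - (4.68) = 6.05

14.2000 + 6.0500i


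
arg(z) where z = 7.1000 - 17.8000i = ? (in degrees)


Re = 7.1, Im = -17.8
arg = atan2(-17.8, 7.1) = -68.2541 degrees

arg(z) = -68.2541 degrees


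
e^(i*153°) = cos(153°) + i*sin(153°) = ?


cos(153°) = -0.8910
sin(153°) = 0.4540

e^(i*153°) = -0.8910 + 0.4540i


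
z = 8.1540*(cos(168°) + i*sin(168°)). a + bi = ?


a = 8.1540*cos(168°) = 8.1540*(-0.97815) = -7.9758
b = 8.1540*sin(168°) = 8.1540*0.20791 = 1.6953

-7.9758 + 1.6953i


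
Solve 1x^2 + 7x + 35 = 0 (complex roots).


disc = 7^2 - 4*1*35 = 49 - 140 = -91
sqrt(|disc|) = sqrt(91) = 9.5394
Real part = -7/(2*1) = -3.5000
Imag part = 9.5394/(2*1) = 4.7697

-3.5000 ± 4.7697i


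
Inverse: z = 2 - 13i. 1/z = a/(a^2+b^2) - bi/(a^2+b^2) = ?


|z|^2 = 4+169 = 173
1/z = (2 + 13i)/173

1/z = 0.0116 + 0.0751i


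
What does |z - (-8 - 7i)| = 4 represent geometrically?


|z - z0| = r is a circle with center z0 and radius r.
Center = (-8, -7), radius = 4

Circle with center (-8, -7) and radius 4


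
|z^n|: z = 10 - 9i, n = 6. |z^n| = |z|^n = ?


|z| = sqrt(100+81) = sqrt(181) = 13.4536
|z^6| = |z|^6 = (sqrt(181))^6 = 181^3 = 5929741

|z^6| = 5929741


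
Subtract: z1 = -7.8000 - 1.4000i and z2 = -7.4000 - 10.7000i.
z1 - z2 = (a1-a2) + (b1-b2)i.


Real: -7.8 + 7.4 = -0.4
Imag: -1.4 + 10.7 = 9.3

-0.4000 + 9.3000i


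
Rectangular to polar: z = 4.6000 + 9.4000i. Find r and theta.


r = sqrt(21.16+88.36) = sqrt(109.52) = 10.4652
theta = atan2(9.4, 4.6) = 63.9246 degrees

r = 10.4652, theta = 63.9246 degrees


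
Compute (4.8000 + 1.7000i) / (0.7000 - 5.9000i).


Conjugate of z2 = 0.7000 + 5.9000i
Numerator: (4.8000 + 1.7000i)(0.7000 + 5.9000i) = -6.6700 + 29.5100i
Denominator: 0.7^2 + (-5.9)^2 = 35.3
Result = (-6.6700 + 29.5100i)/35.3

-0.1890 + 0.8360i


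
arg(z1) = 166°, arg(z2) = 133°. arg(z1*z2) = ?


arg(z1*z2) = 166° + 133° = 299°
Normalized to (-180°, 180°]: -61°

-61°


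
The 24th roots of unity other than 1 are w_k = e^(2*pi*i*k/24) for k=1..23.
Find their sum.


With w = e^(2*pi*i/24), all 24 of the 24th roots of unity w^0 = 1, w, ..., w^(23) sum to 0: 1 + w + ... + w^(23) = (1 - w^24)/(1 - w) = 0 since w^24 = 1, w ≠ 1.
Removing the root 1: w + w^2 + ... + w^(23) = 0 - 1 = -1

Sum = -1


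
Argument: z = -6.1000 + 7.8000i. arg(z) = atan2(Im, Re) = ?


Re = -6.1, Im = 7.8
arg = atan2(7.8, -6.1) = 128.0272 degrees

arg(z) = 128.0272 degrees


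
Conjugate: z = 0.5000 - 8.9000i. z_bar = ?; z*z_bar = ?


z_bar = 0.5000 + 8.9000i
z*z_bar = 0.5^2 + (-8.9)^2 = 0.25 + 79.21 = 79.46

z_bar = 0.5000 + 8.9000i, z*z_bar = 79.46


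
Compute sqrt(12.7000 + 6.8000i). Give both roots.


|z| = sqrt(161.29+46.24) = 14.4059
sqrt((|z|+a)/2) = sqrt((14.4059+12.7)/2) = sqrt(13.5530) = 3.6814
sqrt((|z|-a)/2) = sqrt((14.4059-12.7)/2) = sqrt(0.8530) = 0.9236

±(3.6814 + 0.9236i) i.e. 3.6814 + 0.9236i and -3.6814 - 0.9236i


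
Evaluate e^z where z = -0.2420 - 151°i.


e^-0.2420 = 0.7851
cos(-151°) = -0.8746
sin(-151°) = -0.4848
Real = 0.7851*(-0.8746) = -0.6866
Imag = 0.7851*(-0.4848) = -0.3806

-0.6866 - 0.3806i


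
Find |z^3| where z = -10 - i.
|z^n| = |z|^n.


|z| = sqrt(100+1) = sqrt(101) = 10.0499
|z^3| = |z|^3 = (sqrt(101))^3 = 101*sqrt(101)

|z^3| = 101*sqrt(101) ≈ 1015.0374


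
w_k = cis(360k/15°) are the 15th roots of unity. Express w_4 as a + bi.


Angle = 360*4/15 = 96°
a = cos(96°) = -0.1045
b = sin(96°) = 0.9945

-0.1045 + 0.9945i


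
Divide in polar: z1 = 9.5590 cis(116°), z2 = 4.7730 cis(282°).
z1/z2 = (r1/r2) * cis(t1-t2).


r = 9.5590 / 4.7730 = 2.0027
theta = 116° - 282° = -166° = 194° (mod 360)

2.0027 cis(194°)


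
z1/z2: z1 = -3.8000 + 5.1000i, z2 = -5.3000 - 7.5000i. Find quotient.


Conjugate of z2 = -5.3000 + 7.5000i
Numerator: (-3.8000 + 5.1000i)(-5.3000 + 7.5000i) = -18.1100 - 55.5300i
Denominator: (-5.3)^2 + (-7.5)^2 = 84.34
Result = (-18.1100 - 55.5300i)/84.34

-0.2147 - 0.6584i


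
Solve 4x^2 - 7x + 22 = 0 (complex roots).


disc = (-7)^2 - 4*4*22 = 49 - 352 = -303
sqrt(|disc|) = sqrt(303) = 17.4069
Real part = 7/(2*4) = 0.8750
Imag part = 17.4069/(2*4) = 2.1759

0.8750 ± 2.1759i


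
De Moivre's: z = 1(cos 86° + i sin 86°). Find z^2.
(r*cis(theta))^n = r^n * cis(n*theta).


r^2 = 1^2 = 1
n*theta = 2*86° = 172° = 172° (mod 360)
a = 1*cos(172°) = -0.9903
b = 1*sin(172°) = 0.1392

1 cis(172°) = -0.9903 + 0.1392i


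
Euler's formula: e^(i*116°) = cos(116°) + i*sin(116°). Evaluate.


cos(116°) = -0.4384
sin(116°) = 0.8988

e^(i*116°) = -0.4384 + 0.8988i


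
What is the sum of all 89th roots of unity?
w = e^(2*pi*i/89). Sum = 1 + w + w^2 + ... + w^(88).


The sum of all 89th roots of unity is 0.
Geometric series: (1 - w^89)/(1 - w) = (1-1)/(1-w) = 0 since w^89 = 1, w ≠ 1.
Alternatively: coefficient of z^88 in z^89 - 1 is 0.

0


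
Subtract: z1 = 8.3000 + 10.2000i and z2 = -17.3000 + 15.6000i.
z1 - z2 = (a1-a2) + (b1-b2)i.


Real: 8.3 + 17.3 = 25.6
Imag: 10.2 - 15.6 = -5.4

25.6000 - 5.4000i


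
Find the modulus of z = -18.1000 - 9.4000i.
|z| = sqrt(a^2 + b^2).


|z| = sqrt((-18.1)^2 + (-9.4)^2) = sqrt(327.61 + 88.36) = sqrt(415.97) = 20.3953

|z| = 20.3953


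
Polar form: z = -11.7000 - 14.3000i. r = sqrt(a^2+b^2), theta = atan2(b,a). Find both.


r = sqrt(136.89+204.49) = sqrt(341.38) = 18.4765
theta = atan2(-14.3, -11.7) = -129.2894 degrees

r = 18.4765, theta = -129.2894 degrees


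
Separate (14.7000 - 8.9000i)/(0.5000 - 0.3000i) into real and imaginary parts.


Multiply by conjugate: (14.7000 - 8.9000i)(0.5000 + 0.3000i) / (0.5^2 + (-0.3)^2)
Numerator real = 14.7*0.5 - (8.9)*(-0.3) = 10.02
Numerator imag = -8.9*0.5 - 14.7*(-0.3) = -0.04
Denominator = 0.34
Re(z) = 10.02/0.34 = 29.4706
Im(z) = -0.04/0.34 = -0.1176

Re(z) = 29.4706, Im(z) = -0.1176


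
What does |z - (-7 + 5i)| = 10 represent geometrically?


|z - z0| = r is a circle with center z0 and radius r.
Center = (-7, 5), radius = 10

Circle with center (-7, 5) and radius 10


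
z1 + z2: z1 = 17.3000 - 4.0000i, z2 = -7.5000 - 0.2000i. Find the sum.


Real: 17.3 - 7.5 = 9.8
Imag: -4 - 0.2 = -4.2

9.8000 - 4.2000i


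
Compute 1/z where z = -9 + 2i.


|z|^2 = 81+4 = 85
1/z = (-9 - 2i)/85

1/z = -0.1059 - 0.0235i


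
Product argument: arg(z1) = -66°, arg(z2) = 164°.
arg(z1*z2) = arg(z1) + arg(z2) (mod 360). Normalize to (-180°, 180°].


arg(z1*z2) = -66° + 164° = 98°
Normalized to (-180°, 180°]: 98°

98°


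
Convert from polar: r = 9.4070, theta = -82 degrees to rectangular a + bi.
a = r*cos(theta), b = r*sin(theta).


a = 9.4070*cos(-82°) = 9.4070*0.13917 = 1.3092
b = 9.4070*sin(-82°) = 9.4070*(-0.99027) = -9.3155

1.3092 - 9.3155i


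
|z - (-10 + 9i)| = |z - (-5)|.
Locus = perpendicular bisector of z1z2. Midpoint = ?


Equal distances means the locus is the perpendicular bisector of z1 and z2.
Midpoint = ((-10+(-5))/2, (9+0)/2) = (-7.5000, 4.5000)

Perpendicular bisector through (-7.5000, 4.5000)


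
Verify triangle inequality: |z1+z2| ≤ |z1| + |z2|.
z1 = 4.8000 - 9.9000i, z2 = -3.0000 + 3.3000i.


|z1| = sqrt(4.8^2 + (-9.9)^2) = sqrt(121.05) = 11.0023
|z2| = sqrt((-3)^2 + 3.3^2) = sqrt(19.89) = 4.4598
z1+z2 = 1.8000 - 6.6000i
|z1+z2| = sqrt(46.8) = 6.8411
|z1|+|z2| = 11.0023 + 4.4598 = 15.4621

|z1+z2| = 6.8411 ≤ |z1|+|z2| = 15.4621 (verified)


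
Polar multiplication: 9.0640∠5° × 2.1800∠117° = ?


r = 9.0640 * 2.1800 = 19.7595
theta = 5° + 117° = 122° = 122° (mod 360)

19.7595 cis(122°)


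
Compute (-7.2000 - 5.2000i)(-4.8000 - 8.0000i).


Real = -7.2*(-4.8) - (-5.2)*(-8) = 34.56 - 41.6 = -7.04
Imag = -7.2*(-8) - (4.8)*(-5.2) = 57.6 + 24.96 = 82.56

-7.0400 + 82.5600i


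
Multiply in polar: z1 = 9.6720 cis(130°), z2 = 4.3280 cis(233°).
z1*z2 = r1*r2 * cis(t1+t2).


r = 9.6720 * 4.3280 = 41.8604
theta = 130° + 233° = 363° = 3° (mod 360)

41.8604 cis(3°)


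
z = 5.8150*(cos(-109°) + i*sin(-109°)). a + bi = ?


a = 5.8150*cos(-109°) = 5.8150*(-0.32557) = -1.8932
b = 5.8150*sin(-109°) = 5.8150*(-0.94552) = -5.4982

-1.8932 - 5.4982i


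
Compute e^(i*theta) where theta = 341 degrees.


cos(341°) = 0.9455
sin(341°) = -0.3256

e^(i*341°) = 0.9455 - 0.3256i


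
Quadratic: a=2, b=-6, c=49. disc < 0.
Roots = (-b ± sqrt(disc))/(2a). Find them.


disc = (-6)^2 - 4*2*49 = 36 - 392 = -356
sqrt(|disc|) = sqrt(356) = 18.8680
Real part = 6/(2*2) = 1.5000
Imag part = 18.8680/(2*2) = 4.7170

1.5000 ± 4.7170i


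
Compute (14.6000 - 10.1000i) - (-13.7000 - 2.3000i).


Real: 14.6 + 13.7 = 28.3
Imag: -10.1 + 2.3 = -7.8

28.3000 - 7.8000i


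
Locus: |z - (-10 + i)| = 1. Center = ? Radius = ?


|z - z0| = r is a circle with center z0 and radius r.
Center = (-10, 1), radius = 1

Circle with center (-10, 1) and radius 1


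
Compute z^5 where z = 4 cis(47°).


r^5 = 4^5 = 1024
n*theta = 5*47° = 235° = 235° (mod 360)
a = 1024*cos(235°) = -587.3423
b = 1024*sin(235°) = -838.8117

1024 cis(235°) = -587.3423 - 838.8117i


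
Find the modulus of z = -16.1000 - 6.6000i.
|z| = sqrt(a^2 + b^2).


|z| = sqrt((-16.1)^2 + (-6.6)^2) = sqrt(259.21 + 43.56) = sqrt(302.77) = 17.4003

|z| = 17.4003


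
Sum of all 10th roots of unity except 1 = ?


With w = e^(2*pi*i/10), all 10 of the 10th roots of unity w^0 = 1, w, ..., w^(9) sum to 0: 1 + w + ... + w^(9) = (1 - w^10)/(1 - w) = 0 since w^10 = 1, w ≠ 1.
Removing the root 1: w + w^2 + ... + w^(9) = 0 - 1 = -1

Sum = -1


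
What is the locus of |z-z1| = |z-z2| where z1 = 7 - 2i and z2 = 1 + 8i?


Equal distances means the locus is the perpendicular bisector of z1 and z2.
Midpoint = ((7+1)/2, (-2+8)/2) = (4.0000, 3.0000)

Perpendicular bisector through (4.0000, 3.0000)


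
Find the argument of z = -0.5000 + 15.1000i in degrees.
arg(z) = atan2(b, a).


Re = -0.5, Im = 15.1
arg = atan2(15.1, -0.5) = 91.8965 degrees

arg(z) = 91.8965 degrees


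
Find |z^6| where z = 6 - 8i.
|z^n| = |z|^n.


|z| = sqrt(36+64) = sqrt(100) = 10
|z^6| = |z|^6 = 10^6 = 1000000

|z^6| = 1000000


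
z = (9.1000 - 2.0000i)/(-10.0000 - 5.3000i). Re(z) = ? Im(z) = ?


Multiply by conjugate: (9.1000 - 2.0000i)(-10.0000 + 5.3000i) / ((-10)^2 + (-5.3)^2)
Numerator real = 9.1*(-10) - (2)*(-5.3) = -80.4
Numerator imag = -2*(-10) - 9.1*(-5.3) = 68.23
Denominator = 128.09
Re(z) = -80.4/128.09 = -0.6277
Im(z) = 68.23/128.09 = 0.5327

Re(z) = -0.6277, Im(z) = 0.5327


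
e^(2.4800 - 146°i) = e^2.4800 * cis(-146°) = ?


e^2.4800 = 11.9413
cos(-146°) = -0.82904
sin(-146°) = -0.55919
Real = 11.9413*(-0.82904) = -9.8998
Imag = 11.9413*(-0.55919) = -6.6775

-9.8998 - 6.6775i
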